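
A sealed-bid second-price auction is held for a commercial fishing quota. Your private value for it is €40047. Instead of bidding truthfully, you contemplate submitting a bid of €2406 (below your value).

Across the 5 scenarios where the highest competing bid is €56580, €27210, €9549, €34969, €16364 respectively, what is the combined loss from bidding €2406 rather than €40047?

€72096

The deviation costs you only when the competing bid falls strictly between €2406 and €40047; elsewhere both bids give the same outcome.
€56580: outcomes coincide → loss €0.
€27210: truthful payoff €12837, deviation payoff €0 → loss €12837.
€9549: truthful payoff €30498, deviation payoff €0 → loss €30498.
€34969: truthful payoff €5078, deviation payoff €0 → loss €5078.
€16364: truthful payoff €23683, deviation payoff €0 → loss €23683.
Total loss = €12837 + €30498 + €5078 + €23683 = €72096.
Truthful bidding weakly dominates here: raising your bid can only win items priced above your value, and lowering it can only forfeit items priced below.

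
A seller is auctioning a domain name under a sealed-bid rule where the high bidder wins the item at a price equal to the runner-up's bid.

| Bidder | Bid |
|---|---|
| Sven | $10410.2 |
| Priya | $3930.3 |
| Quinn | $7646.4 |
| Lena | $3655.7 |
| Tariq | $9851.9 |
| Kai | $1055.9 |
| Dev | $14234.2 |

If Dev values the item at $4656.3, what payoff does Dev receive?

Highest bid: Dev at $14234.2, so Dev wins.
Second-highest bid: Sven at $10410.2 — that is the price the winner pays.
Dev's payoff = value − price = $4656.3 − $10410.2 = −$5753.9.

−$5753.9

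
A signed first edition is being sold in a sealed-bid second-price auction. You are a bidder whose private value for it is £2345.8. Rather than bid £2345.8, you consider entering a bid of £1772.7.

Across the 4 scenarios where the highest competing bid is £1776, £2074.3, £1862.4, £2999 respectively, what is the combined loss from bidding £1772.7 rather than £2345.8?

The deviation costs you only when the competing bid falls strictly between £1772.7 and £2345.8; elsewhere both bids give the same outcome.
£1776: truthful payoff £569.8, deviation payoff £0 → loss £569.8.
£2074.3: truthful payoff £271.5, deviation payoff £0 → loss £271.5.
£1862.4: truthful payoff £483.4, deviation payoff £0 → loss £483.4.
£2999: outcomes coincide → loss £0.
Total loss = £569.8 + £271.5 + £483.4 = £1324.7.

£1324.7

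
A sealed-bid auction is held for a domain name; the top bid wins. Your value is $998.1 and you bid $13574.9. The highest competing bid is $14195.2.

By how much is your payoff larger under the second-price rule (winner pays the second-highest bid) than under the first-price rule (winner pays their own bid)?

Your bid $13574.9 is below $14195.2, so you lose under either rule.
Payoff is $0 in both cases; difference = $0.

$0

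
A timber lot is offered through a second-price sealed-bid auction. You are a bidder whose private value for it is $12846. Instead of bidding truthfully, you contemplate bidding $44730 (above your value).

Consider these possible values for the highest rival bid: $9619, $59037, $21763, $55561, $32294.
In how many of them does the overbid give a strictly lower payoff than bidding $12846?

2

The deviation hurts exactly when the highest competing bid lies strictly between $12846 and $44730 — overbidding then wins at a price above your value.
$9619: below both → same outcome either way.
$59037: above both → same outcome either way.
$21763: inside the interval → strictly worse (loss $8917).
$55561: above both → same outcome either way.
$32294: inside the interval → strictly worse (loss $19448).
Count: 2.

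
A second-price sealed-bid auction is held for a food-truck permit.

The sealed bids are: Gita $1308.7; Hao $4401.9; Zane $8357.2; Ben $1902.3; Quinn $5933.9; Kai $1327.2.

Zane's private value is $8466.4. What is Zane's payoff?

$2532.5

Highest bid: Zane at $8357.2, so Zane wins.
Second-highest bid: Quinn at $5933.9 — that is the price the winner pays.
Zane's payoff = value − price = $8466.4 − $5933.9 = $2532.5.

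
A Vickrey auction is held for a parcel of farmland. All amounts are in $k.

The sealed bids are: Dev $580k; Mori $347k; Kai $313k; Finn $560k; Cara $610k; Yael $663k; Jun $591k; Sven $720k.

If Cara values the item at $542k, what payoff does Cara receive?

$0k

Highest bid: Sven at $720k, so Sven wins.
Second-highest bid: Yael at $663k — that is the price the winner pays.
Cara did not win, so Cara pays nothing and receives nothing: payoff $0k.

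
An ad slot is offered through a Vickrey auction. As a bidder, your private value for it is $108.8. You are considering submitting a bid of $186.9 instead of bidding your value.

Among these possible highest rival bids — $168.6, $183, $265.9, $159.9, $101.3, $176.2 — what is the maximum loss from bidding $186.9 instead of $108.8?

$74.2

$168.6: truthful gives $0, deviation gives −$59.8 → loss $59.8.
$183: truthful gives $0, deviation gives −$74.2 → loss $74.2.
$265.9: same outcome either way → loss $0.
$159.9: truthful gives $0, deviation gives −$51.1 → loss $51.1.
$101.3: same outcome either way → loss $0.
$176.2: truthful gives $0, deviation gives −$67.4 → loss $67.4.
Maximum loss: $74.2.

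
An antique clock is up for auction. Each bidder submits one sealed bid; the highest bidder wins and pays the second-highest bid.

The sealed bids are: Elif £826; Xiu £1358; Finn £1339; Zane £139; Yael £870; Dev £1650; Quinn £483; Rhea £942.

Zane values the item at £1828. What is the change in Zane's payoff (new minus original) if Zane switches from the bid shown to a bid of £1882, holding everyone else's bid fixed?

The highest bid among the other bidders is £1650; Zane's bid doesn't change that.
Original bid £139: Zane is not highest (top rival bid is £1650); payoff £0.
Alternative bid £1882: Zane is highest, pays the top rival bid £1650; payoff £1828 − £1650 = £178.
Change in payoff = £178 − (£0) = £178.

£178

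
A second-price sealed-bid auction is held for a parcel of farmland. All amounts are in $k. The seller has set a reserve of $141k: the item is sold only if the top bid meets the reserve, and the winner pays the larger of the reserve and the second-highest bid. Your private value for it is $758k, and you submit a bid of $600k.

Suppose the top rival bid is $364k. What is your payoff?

Your bid $600k is the highest and exceeds the reserve.
Price = max(second-highest bid, reserve) = max($364k, $141k) = $364k.
Payoff = $758k − $364k = $394k.

$394k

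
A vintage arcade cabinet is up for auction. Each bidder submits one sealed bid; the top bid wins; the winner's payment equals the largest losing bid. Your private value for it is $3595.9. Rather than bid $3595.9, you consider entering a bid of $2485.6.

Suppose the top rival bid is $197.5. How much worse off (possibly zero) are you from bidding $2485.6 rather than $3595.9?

$0

Bidding your value $3595.9: you win (since $3595.9 > $197.5) and pay $197.5. Payoff $3398.4.
Bidding $2485.6: you win and pay $197.5. Payoff $3595.9 − $197.5 = $3398.4.
Difference = $3398.4 − $3398.4 = $0; both bids lead to the same outcome because the competing bid is below both your value and your alternative bid.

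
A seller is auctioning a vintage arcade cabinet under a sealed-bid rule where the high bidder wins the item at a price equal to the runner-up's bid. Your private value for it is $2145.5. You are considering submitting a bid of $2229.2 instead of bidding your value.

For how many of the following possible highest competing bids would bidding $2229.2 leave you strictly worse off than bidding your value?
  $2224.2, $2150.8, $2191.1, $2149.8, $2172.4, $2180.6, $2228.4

The deviation hurts exactly when the highest competing bid lies strictly between $2145.5 and $2229.2 — overbidding then wins at a price above your value.
$2224.2: inside the interval → strictly worse (loss $78.7).
$2150.8: inside the interval → strictly worse (loss $5.3).
$2191.1: inside the interval → strictly worse (loss $45.6).
$2149.8: inside the interval → strictly worse (loss $4.3).
$2172.4: inside the interval → strictly worse (loss $26.9).
$2180.6: inside the interval → strictly worse (loss $35.1).
$2228.4: inside the interval → strictly worse (loss $82.9).
Count: 7.

7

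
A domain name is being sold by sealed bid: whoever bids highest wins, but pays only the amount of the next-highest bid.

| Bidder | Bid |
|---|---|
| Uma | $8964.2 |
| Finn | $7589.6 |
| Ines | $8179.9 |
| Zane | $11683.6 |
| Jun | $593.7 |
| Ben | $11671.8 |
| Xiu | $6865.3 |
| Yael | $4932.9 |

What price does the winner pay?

$11671.8

Highest bid: Zane at $11683.6, so Zane wins.
Second-highest bid: Ben at $11671.8 — that is the price the winner pays.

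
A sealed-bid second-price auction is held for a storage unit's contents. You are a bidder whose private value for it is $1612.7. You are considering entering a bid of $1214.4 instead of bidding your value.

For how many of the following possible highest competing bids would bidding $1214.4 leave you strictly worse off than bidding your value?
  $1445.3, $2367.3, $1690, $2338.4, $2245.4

1

The deviation hurts exactly when the highest competing bid lies strictly between $1214.4 and $1612.7 — underbidding then forfeits a profitable win.
$1445.3: inside the interval → strictly worse (loss $167.4).
$2367.3: above both → same outcome either way.
$1690: above both → same outcome either way.
$2338.4: above both → same outcome either way.
$2245.4: above both → same outcome either way.
Count: 1.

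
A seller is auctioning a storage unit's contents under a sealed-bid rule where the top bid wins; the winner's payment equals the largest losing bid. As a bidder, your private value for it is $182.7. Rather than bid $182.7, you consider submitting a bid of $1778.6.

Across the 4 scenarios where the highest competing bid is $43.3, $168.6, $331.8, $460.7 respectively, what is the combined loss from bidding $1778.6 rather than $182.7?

The deviation costs you only when the competing bid falls strictly between $182.7 and $1778.6; elsewhere both bids give the same outcome.
$43.3: outcomes coincide → loss $0.
$168.6: outcomes coincide → loss $0.
$331.8: truthful payoff $0, deviation payoff −$149.1 → loss $149.1.
$460.7: truthful payoff $0, deviation payoff −$278 → loss $278.
Total loss = $149.1 + $278 = $427.1.

$427.1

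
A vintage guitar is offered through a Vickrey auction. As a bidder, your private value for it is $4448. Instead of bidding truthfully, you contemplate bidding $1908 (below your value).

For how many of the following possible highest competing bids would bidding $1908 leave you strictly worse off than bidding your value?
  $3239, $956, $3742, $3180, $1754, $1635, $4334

The deviation hurts exactly when the highest competing bid lies strictly between $1908 and $4448 — underbidding then forfeits a profitable win.
$3239: inside the interval → strictly worse (loss $1209).
$956: below both → same outcome either way.
$3742: inside the interval → strictly worse (loss $706).
$3180: inside the interval → strictly worse (loss $1268).
$1754: below both → same outcome either way.
$1635: below both → same outcome either way.
$4334: inside the interval → strictly worse (loss $114).
Count: 4.

4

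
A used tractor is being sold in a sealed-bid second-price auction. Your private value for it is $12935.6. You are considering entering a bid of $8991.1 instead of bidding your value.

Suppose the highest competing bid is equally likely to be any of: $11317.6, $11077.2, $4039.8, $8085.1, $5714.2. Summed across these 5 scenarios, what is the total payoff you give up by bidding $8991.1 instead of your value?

$3476.4

The deviation costs you only when the competing bid falls strictly between $8991.1 and $12935.6; elsewhere both bids give the same outcome.
$11317.6: truthful payoff $1618, deviation payoff $0 → loss $1618.
$11077.2: truthful payoff $1858.4, deviation payoff $0 → loss $1858.4.
$4039.8: outcomes coincide → loss $0.
$8085.1: outcomes coincide → loss $0.
$5714.2: outcomes coincide → loss $0.
Total loss = $1618 + $1858.4 = $3476.4.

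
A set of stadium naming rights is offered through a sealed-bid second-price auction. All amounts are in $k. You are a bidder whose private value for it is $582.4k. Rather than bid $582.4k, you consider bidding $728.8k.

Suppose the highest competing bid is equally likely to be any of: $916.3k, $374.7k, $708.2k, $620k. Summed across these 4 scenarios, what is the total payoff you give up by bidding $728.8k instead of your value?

$163.4k

The deviation costs you only when the competing bid falls strictly between $582.4k and $728.8k; elsewhere both bids give the same outcome.
$916.3k: outcomes coincide → loss $0k.
$374.7k: outcomes coincide → loss $0k.
$708.2k: truthful payoff $0k, deviation payoff −$125.8k → loss $125.8k.
$620k: truthful payoff $0k, deviation payoff −$37.6k → loss $37.6k.
Total loss = $125.8k + $37.6k = $163.4k.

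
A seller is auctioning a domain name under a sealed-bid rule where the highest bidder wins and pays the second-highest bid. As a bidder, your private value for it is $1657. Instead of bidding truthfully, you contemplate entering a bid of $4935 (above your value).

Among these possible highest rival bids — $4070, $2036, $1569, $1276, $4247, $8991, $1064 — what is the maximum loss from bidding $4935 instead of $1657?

$4070: truthful gives $0, deviation gives −$2413 → loss $2413.
$2036: truthful gives $0, deviation gives −$379 → loss $379.
$1569: same outcome either way → loss $0.
$1276: same outcome either way → loss $0.
$4247: truthful gives $0, deviation gives −$2590 → loss $2590.
$8991: same outcome either way → loss $0.
$1064: same outcome either way → loss $0.
Maximum loss: $2590.

$2590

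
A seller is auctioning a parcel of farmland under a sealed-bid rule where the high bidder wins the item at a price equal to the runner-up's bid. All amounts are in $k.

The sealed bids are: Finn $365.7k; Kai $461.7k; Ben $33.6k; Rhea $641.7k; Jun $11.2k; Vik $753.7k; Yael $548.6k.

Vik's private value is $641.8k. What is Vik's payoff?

Highest bid: Vik at $753.7k, so Vik wins.
Second-highest bid: Rhea at $641.7k — that is the price the winner pays.
Vik's payoff = value − price = $641.8k − $641.7k = $0.1k.

$0.1k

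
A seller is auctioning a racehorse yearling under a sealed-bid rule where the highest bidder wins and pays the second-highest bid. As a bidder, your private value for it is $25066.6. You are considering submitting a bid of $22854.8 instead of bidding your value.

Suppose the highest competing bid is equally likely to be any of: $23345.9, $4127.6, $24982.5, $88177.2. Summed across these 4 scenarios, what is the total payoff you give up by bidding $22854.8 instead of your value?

The deviation costs you only when the competing bid falls strictly between $22854.8 and $25066.6; elsewhere both bids give the same outcome.
$23345.9: truthful payoff $1720.7, deviation payoff $0 → loss $1720.7.
$4127.6: outcomes coincide → loss $0.
$24982.5: truthful payoff $84.1, deviation payoff $0 → loss $84.1.
$88177.2: outcomes coincide → loss $0.
Total loss = $1720.7 + $84.1 = $1804.8.

$1804.8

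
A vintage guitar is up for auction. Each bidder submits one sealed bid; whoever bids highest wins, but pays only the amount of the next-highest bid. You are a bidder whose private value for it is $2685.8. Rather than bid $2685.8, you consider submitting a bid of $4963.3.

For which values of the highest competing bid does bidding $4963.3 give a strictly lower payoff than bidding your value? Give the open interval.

($2685.8, $4963.3)

If the competing bid is below $2685.8, both bids win at the same price — no difference.
If it is above $4963.3, both bids lose — no difference.
If it lies strictly between $2685.8 and $4963.3, bidding your value loses (payoff 0) while bidding $4963.3 wins at a price above your value (payoff negative).
So the deviation strictly hurts on the open interval ($2685.8, $4963.3).
Because the price is fixed by the runner-up's bid, deviating from your value can only change a good outcome into a bad one — never the reverse.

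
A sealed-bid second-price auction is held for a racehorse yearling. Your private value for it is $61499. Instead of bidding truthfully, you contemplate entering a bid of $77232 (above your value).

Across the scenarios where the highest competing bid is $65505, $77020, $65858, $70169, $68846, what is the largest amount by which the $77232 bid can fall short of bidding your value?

$65505: truthful gives $0, deviation gives −$4006 → loss $4006.
$77020: truthful gives $0, deviation gives −$15521 → loss $15521.
$65858: truthful gives $0, deviation gives −$4359 → loss $4359.
$70169: truthful gives $0, deviation gives −$8670 → loss $8670.
$68846: truthful gives $0, deviation gives −$7347 → loss $7347.
Maximum loss: $15521.

$15521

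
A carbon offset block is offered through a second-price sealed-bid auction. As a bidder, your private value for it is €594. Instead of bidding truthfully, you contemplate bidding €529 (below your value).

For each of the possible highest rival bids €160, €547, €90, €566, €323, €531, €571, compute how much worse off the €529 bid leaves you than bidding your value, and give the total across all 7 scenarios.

The deviation costs you only when the competing bid falls strictly between €529 and €594; elsewhere both bids give the same outcome.
€160: outcomes coincide → loss €0.
€547: truthful payoff €47, deviation payoff €0 → loss €47.
€90: outcomes coincide → loss €0.
€566: truthful payoff €28, deviation payoff €0 → loss €28.
€323: outcomes coincide → loss €0.
€531: truthful payoff €63, deviation payoff €0 → loss €63.
€571: truthful payoff €23, deviation payoff €0 → loss €23.
Total loss = €47 + €28 + €63 + €23 = €161.
Truthful bidding weakly dominates here: raising your bid can only win items priced above your value, and lowering it can only forfeit items priced below.

€161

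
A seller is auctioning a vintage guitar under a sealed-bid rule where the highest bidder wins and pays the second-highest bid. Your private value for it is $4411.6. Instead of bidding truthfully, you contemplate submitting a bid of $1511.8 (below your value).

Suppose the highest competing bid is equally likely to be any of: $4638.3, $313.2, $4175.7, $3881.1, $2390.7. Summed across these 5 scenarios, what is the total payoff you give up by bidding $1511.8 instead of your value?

$2787.3

The deviation costs you only when the competing bid falls strictly between $1511.8 and $4411.6; elsewhere both bids give the same outcome.
$4638.3: outcomes coincide → loss $0.
$313.2: outcomes coincide → loss $0.
$4175.7: truthful payoff $235.9, deviation payoff $0 → loss $235.9.
$3881.1: truthful payoff $530.5, deviation payoff $0 → loss $530.5.
$2390.7: truthful payoff $2020.9, deviation payoff $0 → loss $2020.9.
Total loss = $235.9 + $530.5 + $2020.9 = $2787.3.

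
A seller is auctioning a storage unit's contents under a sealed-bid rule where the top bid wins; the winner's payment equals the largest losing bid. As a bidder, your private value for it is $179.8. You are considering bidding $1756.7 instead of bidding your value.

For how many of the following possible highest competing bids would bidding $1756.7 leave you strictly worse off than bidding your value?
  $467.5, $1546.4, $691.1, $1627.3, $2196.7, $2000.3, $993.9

5

The deviation hurts exactly when the highest competing bid lies strictly between $179.8 and $1756.7 — overbidding then wins at a price above your value.
$467.5: inside the interval → strictly worse (loss $287.7).
$1546.4: inside the interval → strictly worse (loss $1366.6).
$691.1: inside the interval → strictly worse (loss $511.3).
$1627.3: inside the interval → strictly worse (loss $1447.5).
$2196.7: above both → same outcome either way.
$2000.3: above both → same outcome either way.
$993.9: inside the interval → strictly worse (loss $814.1).
Count: 5.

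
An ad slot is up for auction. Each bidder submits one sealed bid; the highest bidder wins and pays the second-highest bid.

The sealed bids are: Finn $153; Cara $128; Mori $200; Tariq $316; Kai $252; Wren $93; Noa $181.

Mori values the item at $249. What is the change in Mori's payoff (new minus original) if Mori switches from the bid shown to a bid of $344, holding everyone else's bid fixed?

The highest bid among the other bidders is $316; Mori's bid doesn't change that.
Original bid $200: Mori is not highest (top rival bid is $316); payoff $0.
Alternative bid $344: Mori is highest, pays the top rival bid $316; payoff $249 − $316 = −$67.
Change in payoff = −$67 − ($0) = −$67.

−$67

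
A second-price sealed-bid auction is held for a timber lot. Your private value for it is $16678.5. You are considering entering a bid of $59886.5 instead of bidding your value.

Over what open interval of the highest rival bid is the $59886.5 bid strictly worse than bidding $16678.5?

($16678.5, $59886.5)

If the competing bid is below $16678.5, both bids win at the same price — no difference.
If it is above $59886.5, both bids lose — no difference.
If it lies strictly between $16678.5 and $59886.5, bidding your value loses (payoff 0) while bidding $59886.5 wins at a price above your value (payoff negative).
So the deviation strictly hurts on the open interval ($16678.5, $59886.5).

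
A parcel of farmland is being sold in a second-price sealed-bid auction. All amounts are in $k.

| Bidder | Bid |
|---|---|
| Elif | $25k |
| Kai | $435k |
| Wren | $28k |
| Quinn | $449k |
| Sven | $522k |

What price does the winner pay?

Highest bid: Sven at $522k, so Sven wins.
Second-highest bid: Quinn at $449k — that is the price the winner pays.

$449k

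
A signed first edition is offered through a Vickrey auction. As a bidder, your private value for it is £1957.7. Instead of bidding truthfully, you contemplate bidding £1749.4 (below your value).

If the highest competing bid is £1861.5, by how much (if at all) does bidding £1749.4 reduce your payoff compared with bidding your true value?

Bidding your value £1957.7: you win (since £1957.7 > £1861.5) and pay £1861.5. Payoff £96.2.
Bidding £1749.4: you lose. Payoff £0.
The competing bid £1861.5 lies between your shaded bid and your value, so underbidding forfeits an item you could have won at a profitable price.
Loss from deviating = £96.2 − (£0) = £96.2.

£96.2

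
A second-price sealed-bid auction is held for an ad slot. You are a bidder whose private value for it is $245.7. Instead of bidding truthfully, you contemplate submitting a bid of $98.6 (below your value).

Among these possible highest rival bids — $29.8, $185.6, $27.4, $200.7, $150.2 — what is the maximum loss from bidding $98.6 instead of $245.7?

$29.8: same outcome either way → loss $0.
$185.6: truthful gives $60.1, deviation gives $0 → loss $60.1.
$27.4: same outcome either way → loss $0.
$200.7: truthful gives $45, deviation gives $0 → loss $45.
$150.2: truthful gives $95.5, deviation gives $0 → loss $95.5.
Maximum loss: $95.5.

$95.5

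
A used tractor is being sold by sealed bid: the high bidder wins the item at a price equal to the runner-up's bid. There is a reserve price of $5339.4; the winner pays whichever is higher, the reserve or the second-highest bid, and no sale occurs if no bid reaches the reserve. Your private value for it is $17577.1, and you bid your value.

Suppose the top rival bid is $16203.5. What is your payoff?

$1373.6

Your bid $17577.1 is the highest and exceeds the reserve.
Price = max(second-highest bid, reserve) = max($16203.5, $5339.4) = $16203.5.
Payoff = $17577.1 − $16203.5 = $1373.6.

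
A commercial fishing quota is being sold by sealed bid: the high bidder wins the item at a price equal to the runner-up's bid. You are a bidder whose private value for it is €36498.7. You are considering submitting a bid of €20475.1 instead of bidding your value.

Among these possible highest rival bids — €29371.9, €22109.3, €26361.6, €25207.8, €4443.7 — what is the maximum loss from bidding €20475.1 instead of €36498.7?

€14389.4

€29371.9: truthful gives €7126.8, deviation gives €0 → loss €7126.8.
€22109.3: truthful gives €14389.4, deviation gives €0 → loss €14389.4.
€26361.6: truthful gives €10137.1, deviation gives €0 → loss €10137.1.
€25207.8: truthful gives €11290.9, deviation gives €0 → loss €11290.9.
€4443.7: same outcome either way → loss €0.
Maximum loss: €14389.4.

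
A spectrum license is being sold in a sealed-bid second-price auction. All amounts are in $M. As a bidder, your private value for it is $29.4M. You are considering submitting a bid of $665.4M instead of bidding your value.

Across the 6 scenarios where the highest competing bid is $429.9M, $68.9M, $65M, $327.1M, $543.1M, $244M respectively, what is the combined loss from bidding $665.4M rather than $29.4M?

$1501.6M

The deviation costs you only when the competing bid falls strictly between $29.4M and $665.4M; elsewhere both bids give the same outcome.
$429.9M: truthful payoff $0M, deviation payoff −$400.5M → loss $400.5M.
$68.9M: truthful payoff $0M, deviation payoff −$39.5M → loss $39.5M.
$65M: truthful payoff $0M, deviation payoff −$35.6M → loss $35.6M.
$327.1M: truthful payoff $0M, deviation payoff −$297.7M → loss $297.7M.
$543.1M: truthful payoff $0M, deviation payoff −$513.7M → loss $513.7M.
$244M: truthful payoff $0M, deviation payoff −$214.6M → loss $214.6M.
Total loss = $400.5M + $39.5M + $35.6M + $297.7M + $513.7M + $214.6M = $1501.6M.
Because the price is fixed by the runner-up's bid, deviating from your value can only change a good outcome into a bad one — never the reverse.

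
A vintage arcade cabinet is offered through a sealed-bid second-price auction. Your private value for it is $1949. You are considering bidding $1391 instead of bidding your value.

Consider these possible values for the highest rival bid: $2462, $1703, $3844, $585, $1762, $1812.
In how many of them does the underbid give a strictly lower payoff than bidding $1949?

3

The deviation hurts exactly when the highest competing bid lies strictly between $1391 and $1949 — underbidding then forfeits a profitable win.
$2462: above both → same outcome either way.
$1703: inside the interval → strictly worse (loss $246).
$3844: above both → same outcome either way.
$585: below both → same outcome either way.
$1762: inside the interval → strictly worse (loss $187).
$1812: inside the interval → strictly worse (loss $137).
Count: 3.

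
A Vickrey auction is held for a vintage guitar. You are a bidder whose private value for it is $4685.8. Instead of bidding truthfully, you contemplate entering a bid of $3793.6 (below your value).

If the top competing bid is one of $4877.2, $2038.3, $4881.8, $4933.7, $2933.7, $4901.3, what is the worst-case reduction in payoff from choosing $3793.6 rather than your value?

$4877.2: same outcome either way → loss $0.
$2038.3: same outcome either way → loss $0.
$4881.8: same outcome either way → loss $0.
$4933.7: same outcome either way → loss $0.
$2933.7: same outcome either way → loss $0.
$4901.3: same outcome either way → loss $0.
Maximum loss: $0.

$0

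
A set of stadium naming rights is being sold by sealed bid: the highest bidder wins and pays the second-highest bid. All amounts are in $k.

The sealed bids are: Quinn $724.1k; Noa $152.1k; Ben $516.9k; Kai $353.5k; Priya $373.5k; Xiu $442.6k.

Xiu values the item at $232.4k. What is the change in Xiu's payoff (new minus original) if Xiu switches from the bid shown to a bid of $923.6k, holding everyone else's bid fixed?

−$491.7k

The highest bid among the other bidders is $724.1k; Xiu's bid doesn't change that.
Original bid $442.6k: Xiu is not highest (top rival bid is $724.1k); payoff $0k.
Alternative bid $923.6k: Xiu is highest, pays the top rival bid $724.1k; payoff $232.4k − $724.1k = −$491.7k.
Change in payoff = −$491.7k − ($0k) = −$491.7k.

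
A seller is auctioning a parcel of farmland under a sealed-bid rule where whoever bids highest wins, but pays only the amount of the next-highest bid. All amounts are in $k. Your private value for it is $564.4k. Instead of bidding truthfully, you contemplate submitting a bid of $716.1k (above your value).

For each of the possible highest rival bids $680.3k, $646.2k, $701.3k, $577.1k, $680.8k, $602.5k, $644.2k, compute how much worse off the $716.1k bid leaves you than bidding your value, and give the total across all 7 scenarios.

$581.6k

The deviation costs you only when the competing bid falls strictly between $564.4k and $716.1k; elsewhere both bids give the same outcome.
$680.3k: truthful payoff $0k, deviation payoff −$115.9k → loss $115.9k.
$646.2k: truthful payoff $0k, deviation payoff −$81.8k → loss $81.8k.
$701.3k: truthful payoff $0k, deviation payoff −$136.9k → loss $136.9k.
$577.1k: truthful payoff $0k, deviation payoff −$12.7k → loss $12.7k.
$680.8k: truthful payoff $0k, deviation payoff −$116.4k → loss $116.4k.
$602.5k: truthful payoff $0k, deviation payoff −$38.1k → loss $38.1k.
$644.2k: truthful payoff $0k, deviation payoff −$79.8k → loss $79.8k.
Total loss = $115.9k + $81.8k + $136.9k + $12.7k + $116.4k + $38.1k + $79.8k = $581.6k.
Because the price is fixed by the runner-up's bid, deviating from your value can only change a good outcome into a bad one — never the reverse.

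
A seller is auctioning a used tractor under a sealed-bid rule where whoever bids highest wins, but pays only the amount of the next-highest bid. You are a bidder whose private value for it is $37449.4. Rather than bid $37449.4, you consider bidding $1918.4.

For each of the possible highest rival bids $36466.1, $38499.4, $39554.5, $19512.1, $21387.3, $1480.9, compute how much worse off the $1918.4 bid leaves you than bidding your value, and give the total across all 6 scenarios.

The deviation costs you only when the competing bid falls strictly between $1918.4 and $37449.4; elsewhere both bids give the same outcome.
$36466.1: truthful payoff $983.3, deviation payoff $0 → loss $983.3.
$38499.4: outcomes coincide → loss $0.
$39554.5: outcomes coincide → loss $0.
$19512.1: truthful payoff $17937.3, deviation payoff $0 → loss $17937.3.
$21387.3: truthful payoff $16062.1, deviation payoff $0 → loss $16062.1.
$1480.9: outcomes coincide → loss $0.
Total loss = $983.3 + $17937.3 + $16062.1 = $34982.7.

$34982.7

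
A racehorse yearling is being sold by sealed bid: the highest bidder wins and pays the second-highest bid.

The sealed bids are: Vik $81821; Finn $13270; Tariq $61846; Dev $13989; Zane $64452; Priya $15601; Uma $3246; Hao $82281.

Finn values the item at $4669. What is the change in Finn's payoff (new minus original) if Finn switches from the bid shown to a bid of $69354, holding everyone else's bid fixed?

The highest bid among the other bidders is $82281; Finn's bid doesn't change that.
Original bid $13270: Finn is not highest (top rival bid is $82281); payoff $0.
Alternative bid $69354: Finn is not highest (top rival bid is $82281); payoff $0.
Change in payoff = $0 − ($0) = $0.

$0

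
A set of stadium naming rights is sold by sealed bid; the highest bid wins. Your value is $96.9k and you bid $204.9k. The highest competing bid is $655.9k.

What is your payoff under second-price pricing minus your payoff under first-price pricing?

Your bid $204.9k is below $655.9k, so you lose under either rule.
Payoff is $0k in both cases; difference = $0k.

$0k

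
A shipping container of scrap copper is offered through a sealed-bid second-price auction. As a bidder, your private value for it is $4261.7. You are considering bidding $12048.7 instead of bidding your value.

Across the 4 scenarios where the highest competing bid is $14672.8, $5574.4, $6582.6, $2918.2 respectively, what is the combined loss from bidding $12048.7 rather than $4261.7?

The deviation costs you only when the competing bid falls strictly between $4261.7 and $12048.7; elsewhere both bids give the same outcome.
$14672.8: outcomes coincide → loss $0.
$5574.4: truthful payoff $0, deviation payoff −$1312.7 → loss $1312.7.
$6582.6: truthful payoff $0, deviation payoff −$2320.9 → loss $2320.9.
$2918.2: outcomes coincide → loss $0.
Total loss = $1312.7 + $2320.9 = $3633.6.

$3633.6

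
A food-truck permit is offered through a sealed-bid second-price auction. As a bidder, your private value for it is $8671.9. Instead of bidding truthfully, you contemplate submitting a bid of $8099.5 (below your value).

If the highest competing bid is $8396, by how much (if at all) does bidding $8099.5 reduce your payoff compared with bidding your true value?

$275.9

Bidding your value $8671.9: you win (since $8671.9 > $8396) and pay $8396. Payoff $275.9.
Bidding $8099.5: you lose. Payoff $0.
The competing bid $8396 lies between your shaded bid and your value, so underbidding forfeits an item you could have won at a profitable price.
Loss from deviating = $275.9 − ($0) = $275.9.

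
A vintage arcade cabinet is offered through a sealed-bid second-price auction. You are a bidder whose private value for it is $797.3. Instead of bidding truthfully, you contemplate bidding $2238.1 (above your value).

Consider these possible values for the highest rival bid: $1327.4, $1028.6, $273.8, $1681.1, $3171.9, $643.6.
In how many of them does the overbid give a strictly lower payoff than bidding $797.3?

The deviation hurts exactly when the highest competing bid lies strictly between $797.3 and $2238.1 — overbidding then wins at a price above your value.
$1327.4: inside the interval → strictly worse (loss $530.1).
$1028.6: inside the interval → strictly worse (loss $231.3).
$273.8: below both → same outcome either way.
$1681.1: inside the interval → strictly worse (loss $883.8).
$3171.9: above both → same outcome either way.
$643.6: below both → same outcome either way.
Count: 3.

3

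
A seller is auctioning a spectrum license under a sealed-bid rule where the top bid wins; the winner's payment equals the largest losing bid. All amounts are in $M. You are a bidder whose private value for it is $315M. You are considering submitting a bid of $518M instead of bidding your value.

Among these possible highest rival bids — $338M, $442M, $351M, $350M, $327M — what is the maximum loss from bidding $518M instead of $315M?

$338M: truthful gives $0M, deviation gives −$23M → loss $23M.
$442M: truthful gives $0M, deviation gives −$127M → loss $127M.
$351M: truthful gives $0M, deviation gives −$36M → loss $36M.
$350M: truthful gives $0M, deviation gives −$35M → loss $35M.
$327M: truthful gives $0M, deviation gives −$12M → loss $12M.
Maximum loss: $127M.

$127M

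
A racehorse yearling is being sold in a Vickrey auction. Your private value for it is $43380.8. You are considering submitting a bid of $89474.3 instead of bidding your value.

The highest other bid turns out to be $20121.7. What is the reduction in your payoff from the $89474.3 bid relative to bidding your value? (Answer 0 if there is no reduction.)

Bidding your value $43380.8: you win (since $43380.8 > $20121.7) and pay $20121.7. Payoff $23259.1.
Bidding $89474.3: you win and pay $20121.7. Payoff $43380.8 − $20121.7 = $23259.1.
Difference = $23259.1 − $23259.1 = $0; both bids lead to the same outcome because the competing bid is below both your value and your alternative bid.

$0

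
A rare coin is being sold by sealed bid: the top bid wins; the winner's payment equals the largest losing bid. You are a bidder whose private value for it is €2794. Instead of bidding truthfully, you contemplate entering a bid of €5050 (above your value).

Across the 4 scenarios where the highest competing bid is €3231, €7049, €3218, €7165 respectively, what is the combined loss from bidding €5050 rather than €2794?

€861

The deviation costs you only when the competing bid falls strictly between €2794 and €5050; elsewhere both bids give the same outcome.
€3231: truthful payoff €0, deviation payoff −€437 → loss €437.
€7049: outcomes coincide → loss €0.
€3218: truthful payoff €0, deviation payoff −€424 → loss €424.
€7165: outcomes coincide → loss €0.
Total loss = €437 + €424 = €861.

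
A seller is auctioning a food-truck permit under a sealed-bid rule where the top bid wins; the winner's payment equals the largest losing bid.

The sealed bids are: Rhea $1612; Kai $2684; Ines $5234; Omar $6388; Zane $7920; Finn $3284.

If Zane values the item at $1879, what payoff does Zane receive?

−$4509

Highest bid: Zane at $7920, so Zane wins.
Second-highest bid: Omar at $6388 — that is the price the winner pays.
Zane's payoff = value − price = $1879 − $6388 = −$4509.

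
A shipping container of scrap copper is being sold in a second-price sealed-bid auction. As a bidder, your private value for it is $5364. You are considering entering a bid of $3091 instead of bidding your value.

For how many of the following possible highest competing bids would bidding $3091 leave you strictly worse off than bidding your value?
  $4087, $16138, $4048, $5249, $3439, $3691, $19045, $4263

6

The deviation hurts exactly when the highest competing bid lies strictly between $3091 and $5364 — underbidding then forfeits a profitable win.
$4087: inside the interval → strictly worse (loss $1277).
$16138: above both → same outcome either way.
$4048: inside the interval → strictly worse (loss $1316).
$5249: inside the interval → strictly worse (loss $115).
$3439: inside the interval → strictly worse (loss $1925).
$3691: inside the interval → strictly worse (loss $1673).
$19045: above both → same outcome either way.
$4263: inside the interval → strictly worse (loss $1101).
Count: 6.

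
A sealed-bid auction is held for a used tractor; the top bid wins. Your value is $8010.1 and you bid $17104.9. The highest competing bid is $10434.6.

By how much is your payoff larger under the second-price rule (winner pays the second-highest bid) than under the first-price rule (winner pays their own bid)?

You have the highest bid, so you win under either rule.
Second-price: pay $10434.6 → payoff −$2424.5.
First-price: pay your own bid $17104.9 → payoff −$9094.8.
Difference = −$2424.5 − (−$9094.8) = $6670.3.

$6670.3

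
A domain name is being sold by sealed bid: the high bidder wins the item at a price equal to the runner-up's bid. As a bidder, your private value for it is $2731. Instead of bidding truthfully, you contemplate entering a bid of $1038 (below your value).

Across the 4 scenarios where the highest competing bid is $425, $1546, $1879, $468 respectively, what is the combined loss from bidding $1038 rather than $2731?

The deviation costs you only when the competing bid falls strictly between $1038 and $2731; elsewhere both bids give the same outcome.
$425: outcomes coincide → loss $0.
$1546: truthful payoff $1185, deviation payoff $0 → loss $1185.
$1879: truthful payoff $852, deviation payoff $0 → loss $852.
$468: outcomes coincide → loss $0.
Total loss = $1185 + $852 = $2037.

$2037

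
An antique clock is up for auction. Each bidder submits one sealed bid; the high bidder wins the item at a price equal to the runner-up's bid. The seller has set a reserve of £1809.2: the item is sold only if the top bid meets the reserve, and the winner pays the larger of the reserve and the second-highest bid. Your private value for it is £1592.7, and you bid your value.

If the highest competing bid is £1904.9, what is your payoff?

Your bid £1592.7 is below the highest competing bid £1904.9, so you lose. Payoff £0.

£0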